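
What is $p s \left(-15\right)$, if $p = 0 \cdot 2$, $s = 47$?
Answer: $0$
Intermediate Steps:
$p = 0$
$p s \left(-15\right) = 0 \cdot 47 \left(-15\right) = 0 \left(-15\right) = 0$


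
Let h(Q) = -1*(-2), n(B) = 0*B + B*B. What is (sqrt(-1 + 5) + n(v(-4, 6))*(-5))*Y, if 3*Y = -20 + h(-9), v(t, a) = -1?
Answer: 18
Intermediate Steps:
n(B) = B**2 (n(B) = 0 + B**2 = B**2)
h(Q) = 2
Y = -6 (Y = (-20 + 2)/3 = (1/3)*(-18) = -6)
(sqrt(-1 + 5) + n(v(-4, 6))*(-5))*Y = (sqrt(-1 + 5) + (-1)**2*(-5))*(-6) = (sqrt(4) + 1*(-5))*(-6) = (2 - 5)*(-6) = -3*(-6) = 18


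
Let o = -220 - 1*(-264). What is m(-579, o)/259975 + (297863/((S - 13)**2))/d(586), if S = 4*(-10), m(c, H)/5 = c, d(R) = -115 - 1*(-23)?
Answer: -15637016497/13436963860 ≈ -1.1637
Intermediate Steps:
d(R) = -92 (d(R) = -115 + 23 = -92)
o = 44 (o = -220 + 264 = 44)
m(c, H) = 5*c
S = -40
m(-579, o)/259975 + (297863/((S - 13)**2))/d(586) = (5*(-579))/259975 + (297863/((-40 - 13)**2))/(-92) = -2895*1/259975 + (297863/((-53)**2))*(-1/92) = -579/51995 + (297863/2809)*(-1/92) = -579/51995 - 297863/258428 = -15637016497/13436963860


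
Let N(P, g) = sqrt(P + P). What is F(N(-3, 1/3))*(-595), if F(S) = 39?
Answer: -23205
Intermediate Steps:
N(P, g) = sqrt(2)*sqrt(P) (N(P, g) = sqrt(2*P) = sqrt(2)*sqrt(P))
F(N(-3, 1/3))*(-595) = 39*(-595) = -23205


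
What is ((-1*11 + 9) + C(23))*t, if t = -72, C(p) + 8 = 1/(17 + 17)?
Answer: 12204/17 ≈ 717.88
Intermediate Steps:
C(p) = -271/34 (C(p) = -8 + 1/(17 + 17) = -8 + 1/34 = -271/34)
((-1*11 + 9) + C(23))*t = ((-1*11 + 9) - 271/34)*(-72) = ((-11 + 9) - 271/34)*(-72) = (-2 - 271/34)*(-72) = -339/34*(-72) = 12204/17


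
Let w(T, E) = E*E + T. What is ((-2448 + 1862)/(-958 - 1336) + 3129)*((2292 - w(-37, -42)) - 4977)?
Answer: -15835797472/1147 ≈ -1.3806e+7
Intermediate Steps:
w(T, E) = T + E² (w(T, E) = E² + T = T + E²)
((-2448 + 1862)/(-958 - 1336) + 3129)*((2292 - w(-37, -42)) - 4977) = ((-2448 + 1862)/(-958 - 1336) + 3129)*((2292 - (-37 + (-42)²)) - 4977) = (-586/(-2294) + 3129)*((2292 - (-37 + 1764)) - 4977) = (-586*(-1/2294) + 3129)*((2292 - 1*1727) - 4977) = (293/1147 + 3129)*((2292 - 1727) - 4977) = 3589256*(565 - 4977)/1147 = (3589256/1147)*(-4412) = -15835797472/1147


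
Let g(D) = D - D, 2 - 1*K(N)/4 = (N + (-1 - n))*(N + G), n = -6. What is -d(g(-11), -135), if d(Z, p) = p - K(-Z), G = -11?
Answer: 363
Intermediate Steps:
K(N) = 8 - 4*(-11 + N)*(5 + N) (K(N) = 8 - 4*(N + (-1 - 1*(-6)))*(N - 11) = 8 - 4*(N + (-1 + 6))*(-11 + N) = 8 - 4*(N + 5)*(-11 + N) = 8 - 4*(5 + N)*(-11 + N) = 8 - 4*(-11 + N)*(5 + N))
g(D) = 0
d(Z, p) = -228 + p + 4*Z**2 + 24*Z (d(Z, p) = p - (228 - 4*Z**2 + 24*(-Z)) = p - (228 - 4*Z**2 - 24*Z) = p - (228 - 24*Z - 4*Z**2) = p + (-228 + 4*Z**2 + 24*Z) = -228 + p + 4*Z**2 + 24*Z)
-d(g(-11), -135) = -(-228 - 135 + 4*0**2 + 24*0) = -(-228 - 135 + 4*0 + 0) = -(-228 - 135 + 0 + 0) = -1*(-363) = 363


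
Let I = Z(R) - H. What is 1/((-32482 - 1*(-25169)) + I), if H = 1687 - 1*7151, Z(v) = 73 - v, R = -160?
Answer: -1/1616 ≈ -0.00061881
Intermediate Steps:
H = -5464 (H = 1687 - 7151 = -5464)
I = 5697 (I = (73 - 1*(-160)) - 1*(-5464) = (73 + 160) + 5464 = 233 + 5464 = 5697)
1/((-32482 - 1*(-25169)) + I) = 1/((-32482 - 1*(-25169)) + 5697) = 1/((-32482 + 25169) + 5697) = 1/(-7313 + 5697) = 1/(-1616) = -1/1616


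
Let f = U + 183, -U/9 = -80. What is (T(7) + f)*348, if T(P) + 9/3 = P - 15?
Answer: 310416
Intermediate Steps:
U = 720 (U = -9*(-80) = 720)
T(P) = -18 + P (T(P) = -3 + (P - 15) = -3 + (-15 + P) = -18 + P)
f = 903 (f = 720 + 183 = 903)
(T(7) + f)*348 = ((-18 + 7) + 903)*348 = (-11 + 903)*348 = 892*348 = 310416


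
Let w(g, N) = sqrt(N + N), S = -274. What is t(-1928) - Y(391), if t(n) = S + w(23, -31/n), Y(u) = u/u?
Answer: -275 + sqrt(7471)/482 ≈ -274.82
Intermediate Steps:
Y(u) = 1
w(g, N) = sqrt(2)*sqrt(N) (w(g, N) = sqrt(2*N) = sqrt(2)*sqrt(N))
t(n) = -274 + sqrt(62)*sqrt(-1/n) (t(n) = -274 + sqrt(2)*sqrt(-31/n) = -274 + sqrt(2)*(sqrt(31)*sqrt(-1/n)) = -274 + sqrt(62)*sqrt(-1/n))
t(-1928) - Y(391) = (-274 + sqrt(62)*sqrt(-1/(-1928))) - 1*1 = (-274 + sqrt(62)*sqrt(-1*(-1/1928))) - 1 = (-274 + sqrt(62)*sqrt(1/1928)) - 1 = (-274 + sqrt(62)*(sqrt(482)/964)) - 1 = (-274 + sqrt(7471)/482) - 1 = -275 + sqrt(7471)/482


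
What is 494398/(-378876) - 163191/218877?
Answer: -28340250727/13821207042 ≈ -2.0505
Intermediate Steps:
494398/(-378876) - 163191/218877 = 494398*(-1/378876) - 163191*1/218877 = -247199/189438 - 54397/72959 = -28340250727/13821207042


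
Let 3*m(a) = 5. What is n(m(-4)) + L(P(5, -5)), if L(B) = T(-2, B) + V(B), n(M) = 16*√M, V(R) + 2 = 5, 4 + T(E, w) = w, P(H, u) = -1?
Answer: -2 + 16*√15/3 ≈ 18.656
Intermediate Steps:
m(a) = 5/3 (m(a) = (⅓)*5 = 5/3)
T(E, w) = -4 + w
V(R) = 3 (V(R) = -2 + 5 = 3)
L(B) = -1 + B (L(B) = (-4 + B) + 3 = -1 + B)
n(m(-4)) + L(P(5, -5)) = 16*√(5/3) + (-1 - 1) = 16*(√15/3) - 2 = 16*√15/3 - 2 = -2 + 16*√15/3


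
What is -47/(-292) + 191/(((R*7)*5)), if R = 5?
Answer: 63997/51100 ≈ 1.2524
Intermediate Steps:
-47/(-292) + 191/(((R*7)*5)) = -47/(-292) + 191/(((5*7)*5)) = -47*(-1/292) + 191/((35*5)) = 47/292 + 191/175 = 63997/51100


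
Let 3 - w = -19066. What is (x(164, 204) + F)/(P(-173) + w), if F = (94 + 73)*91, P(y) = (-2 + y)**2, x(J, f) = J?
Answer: 15361/49694 ≈ 0.30911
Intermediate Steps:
w = 19069 (w = 3 - 1*(-19066) = 3 + 19066 = 19069)
F = 15197 (F = 167*91 = 15197)
(x(164, 204) + F)/(P(-173) + w) = (164 + 15197)/((-2 - 173)**2 + 19069) = 15361/((-175)**2 + 19069) = 15361/(30625 + 19069) = 15361/49694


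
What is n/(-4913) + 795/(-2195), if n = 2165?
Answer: -1731602/2156807 ≈ -0.80285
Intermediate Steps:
n/(-4913) + 795/(-2195) = 2165/(-4913) + 795/(-2195) = 2165*(-1/4913) + 795*(-1/2195) = -2165/4913 - 159/439 = -1731602/2156807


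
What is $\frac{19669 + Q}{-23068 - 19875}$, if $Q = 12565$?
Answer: $- \frac{32234}{42943} \approx -0.75062$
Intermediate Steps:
$\frac{19669 + Q}{-23068 - 19875} = \frac{19669 + 12565}{-23068 - 19875} = \frac{32234}{-42943} = 32234 \left(- \frac{1}{42943}\right) = - \frac{32234}{42943}$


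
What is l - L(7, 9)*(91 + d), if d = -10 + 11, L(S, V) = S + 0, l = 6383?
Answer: 5739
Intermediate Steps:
L(S, V) = S
d = 1
l - L(7, 9)*(91 + d) = 6383 - 7*(91 + 1) = 6383 - 7*92 = 6383 - 1*644 = 6383 - 644 = 5739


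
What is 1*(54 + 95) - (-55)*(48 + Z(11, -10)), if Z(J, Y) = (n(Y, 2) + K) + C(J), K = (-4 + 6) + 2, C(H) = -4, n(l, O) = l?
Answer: 2239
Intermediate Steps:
K = 4 (K = 2 + 2 = 4)
Z(J, Y) = Y (Z(J, Y) = (Y + 4) - 4 = (4 + Y) - 4 = Y)
1*(54 + 95) - (-55)*(48 + Z(11, -10)) = 1*(54 + 95) - (-55)*(48 - 10) = 1*149 - (-55)*38 = 149 - 1*(-2090) = 149 + 2090 = 2239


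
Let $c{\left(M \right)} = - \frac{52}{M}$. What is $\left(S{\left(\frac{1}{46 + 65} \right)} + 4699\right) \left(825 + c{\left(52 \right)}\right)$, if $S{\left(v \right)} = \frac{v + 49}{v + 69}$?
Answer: $\frac{1483190936}{383} \approx 3.8726 \cdot 10^{6}$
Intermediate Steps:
$S{\left(v \right)} = \frac{49 + v}{69 + v}$
$\left(S{\left(\frac{1}{46 + 65} \right)} + 4699\right) \left(825 + c{\left(52 \right)}\right) = \left(\frac{49 + \frac{1}{46 + 65}}{69 + \frac{1}{46 + 65}} + 4699\right) \left(825 - \frac{52}{52}\right) = \left(\frac{49 + \frac{1}{111}}{69 + \frac{1}{111}} + 4699\right) \left(825 - 1\right) = \left(\frac{1}{\frac{7660}{111}} \cdot \frac{5440}{111} + 4699\right) 824 = \left(\frac{111}{7660} \cdot \frac{5440}{111} + 4699\right) 824 = \left(\frac{272}{383} + 4699\right) 824 = \frac{1799989}{383} \cdot 824 = \frac{1483190936}{383}$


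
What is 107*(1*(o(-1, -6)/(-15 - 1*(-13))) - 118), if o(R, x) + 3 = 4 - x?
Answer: -26001/2 ≈ -13001.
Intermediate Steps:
o(R, x) = 1 - x (o(R, x) = -3 + (4 - x) = 1 - x)
107*(1*(o(-1, -6)/(-15 - 1*(-13))) - 118) = 107*(1*((1 - 1*(-6))/(-15 - 1*(-13))) - 118) = 107*(1*((1 + 6)/(-15 + 13)) - 118) = 107*(1*(7/(-2)) - 118) = 107*(1*(7*(-½)) - 118) = 107*(1*(-7/2) - 118) = 107*(-7/2 - 118) = 107*(-243/2) = -26001/2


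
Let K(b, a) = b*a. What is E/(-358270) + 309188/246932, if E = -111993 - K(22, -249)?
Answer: 6853737337/4423416382 ≈ 1.5494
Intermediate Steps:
K(b, a) = a*b
E = -106515 (E = -111993 - (-249)*22 = -111993 - 1*(-5478) = -111993 + 5478 = -106515)
E/(-358270) + 309188/246932 = -106515/(-358270) + 309188/246932 = -106515*(-1/358270) + 309188*(1/246932) = 21303/71654 + 77297/61733 = 6853737337/4423416382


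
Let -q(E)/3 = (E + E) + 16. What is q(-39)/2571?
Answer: 62/857 ≈ 0.072345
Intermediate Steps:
q(E) = -48 - 6*E (q(E) = -3*((E + E) + 16) = -3*(2*E + 16) = -3*(16 + 2*E) = -48 - 6*E)
q(-39)/2571 = (-48 - 6*(-39))/2571 = (-48 + 234)*(1/2571) = 186*(1/2571) = 62/857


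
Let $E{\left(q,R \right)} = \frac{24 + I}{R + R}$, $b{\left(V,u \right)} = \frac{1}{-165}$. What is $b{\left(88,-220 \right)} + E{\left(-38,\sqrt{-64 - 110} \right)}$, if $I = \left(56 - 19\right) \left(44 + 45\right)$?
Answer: $- \frac{1}{165} - \frac{3317 i \sqrt{174}}{348} \approx -0.0060606 - 125.73 i$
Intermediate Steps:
$I = 3293$ ($I = 37 \cdot 89 = 3293$)
$b{\left(V,u \right)} = - \frac{1}{165}$
$E{\left(q,R \right)} = \frac{3317}{2 R}$ ($E{\left(q,R \right)} = \frac{24 + 3293}{R + R} = \frac{3317}{2 R}$)
$b{\left(88,-220 \right)} + E{\left(-38,\sqrt{-64 - 110} \right)} = - \frac{1}{165} + \frac{3317}{2 \sqrt{-64 - 110}} = - \frac{1}{165} + \frac{3317}{2 \sqrt{-174}} = - \frac{1}{165} + \frac{3317}{2 i \sqrt{174}} = - \frac{1}{165} + \frac{3317 \left(- \frac{i \sqrt{174}}{174}\right)}{2} = - \frac{1}{165} - \frac{3317 i \sqrt{174}}{348}$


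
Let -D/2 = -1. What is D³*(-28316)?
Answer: -226528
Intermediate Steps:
D = 2 (D = -2*(-1) = 2)
D³*(-28316) = 2³*(-28316) = 8*(-28316) = -226528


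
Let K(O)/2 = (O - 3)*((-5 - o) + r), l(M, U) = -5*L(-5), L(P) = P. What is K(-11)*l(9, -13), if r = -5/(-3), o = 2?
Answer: 11200/3 ≈ 3733.3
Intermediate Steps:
r = 5/3 (r = -5*(-⅓) = 5/3 ≈ 1.6667)
l(M, U) = 25 (l(M, U) = -5*(-5) = 25)
K(O) = 32 - 32*O/3 (K(O) = 2*((O - 3)*((-5 - 1*2) + 5/3)) = 2*((-3 + O)*((-5 - 2) + 5/3)) = 2*((-3 + O)*(-7 + 5/3)) = 2*((-3 + O)*(-16/3)) = 2*(16 - 16*O/3) = 32 - 32*O/3)
K(-11)*l(9, -13) = (32 - 32/3*(-11))*25 = (32 + 352/3)*25 = (448/3)*25 = 11200/3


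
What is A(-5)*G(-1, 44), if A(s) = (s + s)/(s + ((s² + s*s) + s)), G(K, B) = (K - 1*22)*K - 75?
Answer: 13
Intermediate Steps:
G(K, B) = -75 + K*(-22 + K) (G(K, B) = (K - 22)*K - 75 = (-22 + K)*K - 75 = K*(-22 + K) - 75 = -75 + K*(-22 + K))
A(s) = 2*s/(2*s + 2*s²) (A(s) = (2*s)/(s + ((s² + s²) + s)) = (2*s)/(s + (2*s² + s)) = (2*s)/(s + (s + 2*s²)) = (2*s)/(2*s + 2*s²) = 2*s/(2*s + 2*s²))
A(-5)*G(-1, 44) = (-75 + (-1)² - 22*(-1))/(1 - 5) = (-75 + 1 + 22)/(-4) = -¼*(-52) = 13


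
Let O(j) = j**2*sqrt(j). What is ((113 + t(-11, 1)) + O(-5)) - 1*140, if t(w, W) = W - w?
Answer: -15 + 25*I*sqrt(5) ≈ -15.0 + 55.902*I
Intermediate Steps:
O(j) = j**(5/2)
((113 + t(-11, 1)) + O(-5)) - 1*140 = ((113 + (1 - 1*(-11))) + (-5)**(5/2)) - 1*140 = ((113 + (1 + 11)) + 25*I*sqrt(5)) - 140 = ((113 + 12) + 25*I*sqrt(5)) - 140 = (125 + 25*I*sqrt(5)) - 140 = -15 + 25*I*sqrt(5)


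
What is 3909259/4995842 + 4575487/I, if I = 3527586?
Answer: 9162164360957/4405815574353 ≈ 2.0796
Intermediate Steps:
3909259/4995842 + 4575487/I = 3909259/4995842 + 4575487/3527586 = 9162164360957/4405815574353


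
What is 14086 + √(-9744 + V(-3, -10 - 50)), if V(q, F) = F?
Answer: 14086 + 2*I*√2451 ≈ 14086.0 + 99.015*I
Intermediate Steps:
14086 + √(-9744 + V(-3, -10 - 50)) = 14086 + √(-9744 + (-10 - 50)) = 14086 + √(-9744 - 60) = 14086 + √(-9804) = 14086 + 2*I*√2451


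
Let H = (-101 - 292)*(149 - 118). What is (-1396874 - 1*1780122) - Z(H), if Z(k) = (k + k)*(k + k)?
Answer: -596878952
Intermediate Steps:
H = -12183 (H = -393*31 = -12183)
Z(k) = 4*k² (Z(k) = (2*k)*(2*k) = 4*k²)
(-1396874 - 1*1780122) - Z(H) = (-1396874 - 1*1780122) - 4*(-12183)² = (-1396874 - 1780122) - 4*148425489 = -3176996 - 1*593701956 = -3176996 - 593701956 = -596878952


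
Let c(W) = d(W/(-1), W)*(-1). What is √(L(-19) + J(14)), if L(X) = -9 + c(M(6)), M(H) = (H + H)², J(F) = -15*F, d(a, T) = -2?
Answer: I*√217 ≈ 14.731*I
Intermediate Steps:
M(H) = 4*H² (M(H) = (2*H)² = 4*H²)
c(W) = 2 (c(W) = -2*(-1) = 2)
L(X) = -7 (L(X) = -9 + 2 = -7)
√(L(-19) + J(14)) = √(-7 - 15*14) = √(-7 - 210) = √(-217) = I*√217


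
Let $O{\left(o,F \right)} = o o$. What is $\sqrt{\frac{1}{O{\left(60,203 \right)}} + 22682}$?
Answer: $\frac{\sqrt{81655201}}{60} \approx 150.61$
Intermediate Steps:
$O{\left(o,F \right)} = o^{2}$
$\sqrt{\frac{1}{O{\left(60,203 \right)}} + 22682} = \sqrt{\frac{1}{60^{2}} + 22682} = \sqrt{\frac{1}{3600} + 22682} = \sqrt{\frac{81655201}{3600}} = \frac{\sqrt{81655201}}{60}$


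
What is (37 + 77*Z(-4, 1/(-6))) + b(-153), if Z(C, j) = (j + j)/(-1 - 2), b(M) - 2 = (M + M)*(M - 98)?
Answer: 691682/9 ≈ 76854.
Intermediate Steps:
b(M) = 2 + 2*M*(-98 + M) (b(M) = 2 + (M + M)*(M - 98) = 2 + (2*M)*(-98 + M) = 2 + 2*M*(-98 + M))
Z(C, j) = -2*j/3 (Z(C, j) = (2*j)/(-3) = (2*j)*(-⅓) = -2*j/3)
(37 + 77*Z(-4, 1/(-6))) + b(-153) = (37 + 77*(-2/(3*(-6)))) + (2 - 196*(-153) + 2*(-153)²) = (37 + 77*(-2*(-1)/(3*6))) + (2 + 29988 + 2*23409) = (37 + 77*(-⅔*(-⅙))) + (2 + 29988 + 46818) = (37 + 77*(⅑)) + 76808 = (37 + 77/9) + 76808 = 410/9 + 76808 = 691682/9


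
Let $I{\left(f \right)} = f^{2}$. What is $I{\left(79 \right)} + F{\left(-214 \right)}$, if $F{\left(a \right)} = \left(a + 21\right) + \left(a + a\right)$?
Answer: $5620$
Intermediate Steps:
$F{\left(a \right)} = 21 + 3 a$ ($F{\left(a \right)} = \left(21 + a\right) + 2 a = 21 + 3 a$)
$I{\left(79 \right)} + F{\left(-214 \right)} = 79^{2} + \left(21 + 3 \left(-214\right)\right) = 6241 + \left(21 - 642\right) = 6241 - 621 = 5620$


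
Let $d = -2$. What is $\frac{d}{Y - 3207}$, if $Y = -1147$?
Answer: $\frac{1}{2177} \approx 0.00045935$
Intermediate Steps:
$\frac{d}{Y - 3207} = \frac{1}{-1147 - 3207} \left(-2\right) = \frac{1}{-4354} \left(-2\right) = \left(- \frac{1}{4354}\right) \left(-2\right) = \frac{1}{2177}$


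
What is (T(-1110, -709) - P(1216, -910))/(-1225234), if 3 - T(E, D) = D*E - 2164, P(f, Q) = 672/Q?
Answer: 51013447/79640210 ≈ 0.64055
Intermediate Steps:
T(E, D) = 2167 - D*E (T(E, D) = 3 - (D*E - 2164) = 3 - (-2164 + D*E) = 3 + (2164 - D*E) = 2167 - D*E)
(T(-1110, -709) - P(1216, -910))/(-1225234) = ((2167 - 1*(-709)*(-1110)) - 672/(-910))/(-1225234) = ((2167 - 786990) - 672*(-1)/910)*(-1/1225234) = (-784823 - 1*(-48/65))*(-1/1225234) = (-784823 + 48/65)*(-1/1225234) = -51013447/65*(-1/1225234) = 51013447/79640210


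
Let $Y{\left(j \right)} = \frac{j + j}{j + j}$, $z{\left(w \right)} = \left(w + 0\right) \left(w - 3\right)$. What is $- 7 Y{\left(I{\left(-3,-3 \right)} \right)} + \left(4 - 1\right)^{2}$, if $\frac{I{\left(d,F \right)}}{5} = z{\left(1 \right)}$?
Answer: $2$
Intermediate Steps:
$z{\left(w \right)} = w \left(-3 + w\right)$
$I{\left(d,F \right)} = -10$ ($I{\left(d,F \right)} = 5 \cdot 1 \left(-3 + 1\right) = 5 \cdot 1 \left(-2\right) = 5 \left(-2\right) = -10$)
$Y{\left(j \right)} = 1$ ($Y{\left(j \right)} = \frac{2 j}{2 j} = 2 j \frac{1}{2 j} = 1$)
$- 7 Y{\left(I{\left(-3,-3 \right)} \right)} + \left(4 - 1\right)^{2} = \left(-7\right) 1 + \left(4 - 1\right)^{2} = -7 + 3^{2} = -7 + 9 = 2$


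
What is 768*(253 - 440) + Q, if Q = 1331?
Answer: -142285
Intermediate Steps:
768*(253 - 440) + Q = 768*(253 - 440) + 1331 = 768*(-187) + 1331 = -143616 + 1331 = -142285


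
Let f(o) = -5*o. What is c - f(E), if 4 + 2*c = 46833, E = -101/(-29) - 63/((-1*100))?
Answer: 13592337/580 ≈ 23435.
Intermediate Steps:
E = 11927/2900 (E = -101*(-1/29) - 63/(-100) = 101/29 - 63*(-1/100) = 101/29 + 63/100 = 11927/2900 ≈ 4.1128)
c = 46829/2 (c = -2 + (½)*46833 = -2 + 46833/2 = 46829/2 ≈ 23415.)
c - f(E) = 46829/2 - (-5)*11927/2900 = 46829/2 - 1*(-11927/580) = 46829/2 + 11927/580 = 13592337/580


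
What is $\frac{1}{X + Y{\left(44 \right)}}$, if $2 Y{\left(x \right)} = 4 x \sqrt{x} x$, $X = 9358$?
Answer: $- \frac{4679}{286046366} + \frac{1936 \sqrt{11}}{143023183} \approx 2.8537 \cdot 10^{-5}$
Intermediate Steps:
$Y{\left(x \right)} = 2 x^{\frac{5}{2}}$ ($Y{\left(x \right)} = \frac{4 x \sqrt{x} x}{2} = \frac{4 x^{\frac{3}{2}} x}{2} = \frac{4 x^{\frac{5}{2}}}{2} = 2 x^{\frac{5}{2}}$)
$\frac{1}{X + Y{\left(44 \right)}} = \frac{1}{9358 + 2 \cdot 44^{\frac{5}{2}}} = \frac{1}{9358 + 2 \cdot 3872 \sqrt{11}} = \frac{1}{9358 + 7744 \sqrt{11}}$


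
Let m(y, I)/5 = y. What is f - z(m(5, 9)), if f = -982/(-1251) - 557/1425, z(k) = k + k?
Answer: -29477069/594225 ≈ -49.606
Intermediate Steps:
m(y, I) = 5*y
z(k) = 2*k
f = 234181/594225 (f = -982*(-1/1251) - 557*1/1425 = 982/1251 - 557/1425 = 234181/594225 ≈ 0.39409)
f - z(m(5, 9)) = 234181/594225 - 2*5*5 = 234181/594225 - 2*25 = 234181/594225 - 1*50 = 234181/594225 - 50 = -29477069/594225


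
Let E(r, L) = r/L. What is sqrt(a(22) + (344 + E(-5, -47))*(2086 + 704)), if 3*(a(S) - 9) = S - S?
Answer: 3*sqrt(235642819)/47 ≈ 979.83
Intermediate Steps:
a(S) = 9 (a(S) = 9 + (S - S)/3 = 9 + (1/3)*0 = 9 + 0 = 9)
sqrt(a(22) + (344 + E(-5, -47))*(2086 + 704)) = sqrt(9 + (344 - 5/(-47))*(2086 + 704)) = sqrt(9 + (344 - 5*(-1/47))*2790) = sqrt(9 + (344 + 5/47)*2790) = sqrt(9 + (16173/47)*2790) = sqrt(9 + 45122670/47) = sqrt(45123093/47) = 3*sqrt(235642819)/47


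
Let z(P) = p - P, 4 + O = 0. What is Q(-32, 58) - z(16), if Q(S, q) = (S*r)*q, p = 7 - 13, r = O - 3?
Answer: 13014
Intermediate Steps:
O = -4 (O = -4 + 0 = -4)
r = -7 (r = -4 - 3 = -7)
p = -6
Q(S, q) = -7*S*q (Q(S, q) = (S*(-7))*q = (-7*S)*q = -7*S*q)
z(P) = -6 - P
Q(-32, 58) - z(16) = -7*(-32)*58 - (-6 - 1*16) = 12992 - (-6 - 16) = 12992 - 1*(-22) = 12992 + 22 = 13014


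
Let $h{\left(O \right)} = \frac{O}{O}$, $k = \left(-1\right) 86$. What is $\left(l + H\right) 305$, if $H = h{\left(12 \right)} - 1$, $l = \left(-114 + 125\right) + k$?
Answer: $-22875$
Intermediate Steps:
$k = -86$
$h{\left(O \right)} = 1$
$l = -75$ ($l = \left(-114 + 125\right) - 86 = 11 - 86 = -75$)
$H = 0$ ($H = 1 - 1 = 0$)
$\left(l + H\right) 305 = \left(-75 + 0\right) 305 = \left(-75\right) 305 = -22875$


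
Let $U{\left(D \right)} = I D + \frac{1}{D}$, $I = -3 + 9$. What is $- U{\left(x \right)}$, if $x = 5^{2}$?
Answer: $- \frac{3751}{25} \approx -150.04$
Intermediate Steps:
$I = 6$
$x = 25$
$U{\left(D \right)} = \frac{1}{D} + 6 D$ ($U{\left(D \right)} = 6 D + \frac{1}{D} = \frac{1}{D} + 6 D$)
$- U{\left(x \right)} = - (\frac{1}{25} + 6 \cdot 25) = - (\frac{1}{25} + 150) = \left(-1\right) \frac{3751}{25} = - \frac{3751}{25}$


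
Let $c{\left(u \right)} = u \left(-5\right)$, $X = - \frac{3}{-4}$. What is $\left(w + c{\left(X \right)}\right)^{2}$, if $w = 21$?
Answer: $\frac{4761}{16} \approx 297.56$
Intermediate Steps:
$X = \frac{3}{4}$ ($X = \left(-3\right) \left(- \frac{1}{4}\right) = \frac{3}{4} \approx 0.75$)
$c{\left(u \right)} = - 5 u$
$\left(w + c{\left(X \right)}\right)^{2} = \left(21 - \frac{15}{4}\right)^{2} = \left(\frac{69}{4}\right)^{2} = \frac{4761}{16}$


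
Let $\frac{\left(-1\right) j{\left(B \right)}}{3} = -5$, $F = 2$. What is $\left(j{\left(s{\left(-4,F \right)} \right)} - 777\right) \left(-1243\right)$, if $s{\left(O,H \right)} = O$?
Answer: $947166$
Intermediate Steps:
$j{\left(B \right)} = 15$ ($j{\left(B \right)} = \left(-3\right) \left(-5\right) = 15$)
$\left(j{\left(s{\left(-4,F \right)} \right)} - 777\right) \left(-1243\right) = \left(15 - 777\right) \left(-1243\right) = \left(-762\right) \left(-1243\right) = 947166$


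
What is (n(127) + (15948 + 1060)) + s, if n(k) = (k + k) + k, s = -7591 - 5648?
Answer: 4150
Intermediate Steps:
s = -13239
n(k) = 3*k (n(k) = 2*k + k = 3*k)
(n(127) + (15948 + 1060)) + s = (3*127 + (15948 + 1060)) - 13239 = (381 + 17008) - 13239 = 17389 - 13239 = 4150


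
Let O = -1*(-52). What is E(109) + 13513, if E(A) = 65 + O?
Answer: 13630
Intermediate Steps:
O = 52
E(A) = 117 (E(A) = 65 + 52 = 117)
E(109) + 13513 = 117 + 13513 = 13630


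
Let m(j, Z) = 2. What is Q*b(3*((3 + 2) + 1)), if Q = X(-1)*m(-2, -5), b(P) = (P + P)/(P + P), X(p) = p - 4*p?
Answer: 6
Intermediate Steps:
X(p) = -3*p
b(P) = 1 (b(P) = (2*P)/((2*P)) = (2*P)*(1/(2*P)) = 1)
Q = 6 (Q = -3*(-1)*2 = 3*2 = 6)
Q*b(3*((3 + 2) + 1)) = 6*1 = 6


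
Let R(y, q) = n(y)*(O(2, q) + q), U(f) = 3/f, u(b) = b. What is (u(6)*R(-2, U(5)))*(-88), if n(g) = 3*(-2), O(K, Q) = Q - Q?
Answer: 9504/5 ≈ 1900.8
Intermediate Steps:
O(K, Q) = 0
n(g) = -6
R(y, q) = -6*q (R(y, q) = -6*(0 + q) = -6*q)
(u(6)*R(-2, U(5)))*(-88) = (6*(-18/5))*(-88) = -108/5*(-88) = 9504/5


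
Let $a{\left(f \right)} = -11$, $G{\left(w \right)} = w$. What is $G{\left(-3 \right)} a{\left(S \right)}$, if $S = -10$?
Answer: $33$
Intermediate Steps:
$G{\left(-3 \right)} a{\left(S \right)} = \left(-3\right) \left(-11\right) = 33$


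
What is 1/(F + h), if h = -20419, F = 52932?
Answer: 1/32513 ≈ 3.0757e-5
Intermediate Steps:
1/(F + h) = 1/(52932 - 20419) = 1/32513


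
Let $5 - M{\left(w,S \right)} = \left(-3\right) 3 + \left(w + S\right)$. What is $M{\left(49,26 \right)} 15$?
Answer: $-915$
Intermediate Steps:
$M{\left(w,S \right)} = 14 - S - w$ ($M{\left(w,S \right)} = 5 - \left(\left(-3\right) 3 + \left(w + S\right)\right) = 5 - \left(-9 + \left(S + w\right)\right) = 5 - \left(-9 + S + w\right) = 14 - S - w$)
$M{\left(49,26 \right)} 15 = \left(14 - 26 - 49\right) 15 = \left(-61\right) 15 = -915$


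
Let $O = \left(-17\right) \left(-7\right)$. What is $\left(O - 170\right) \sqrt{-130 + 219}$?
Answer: $- 51 \sqrt{89} \approx -481.13$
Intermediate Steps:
$O = 119$
$\left(O - 170\right) \sqrt{-130 + 219} = \left(119 - 170\right) \sqrt{-130 + 219} = - 51 \sqrt{89}$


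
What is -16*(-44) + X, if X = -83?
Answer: 621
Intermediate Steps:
-16*(-44) + X = -16*(-44) - 83 = 704 - 83 = 621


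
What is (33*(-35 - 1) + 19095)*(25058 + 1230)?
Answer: 470739216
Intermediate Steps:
(33*(-35 - 1) + 19095)*(25058 + 1230) = (33*(-36) + 19095)*26288 = (-1188 + 19095)*26288 = 17907*26288 = 470739216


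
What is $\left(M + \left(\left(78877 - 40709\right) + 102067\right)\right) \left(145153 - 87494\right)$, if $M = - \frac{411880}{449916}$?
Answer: $\frac{909477870658105}{112479} \approx 8.0858 \cdot 10^{9}$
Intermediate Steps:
$M = - \frac{102970}{112479}$ ($M = \left(-411880\right) \frac{1}{449916} = - \frac{102970}{112479} \approx -0.91546$)
$\left(M + \left(\left(78877 - 40709\right) + 102067\right)\right) \left(145153 - 87494\right) = \left(- \frac{102970}{112479} + \left(\left(78877 - 40709\right) + 102067\right)\right) \left(145153 - 87494\right) = \left(- \frac{102970}{112479} + \left(38168 + 102067\right)\right) 57659 = \left(- \frac{102970}{112479} + 140235\right) 57659 = \frac{15773389595}{112479} \cdot 57659 = \frac{909477870658105}{112479}$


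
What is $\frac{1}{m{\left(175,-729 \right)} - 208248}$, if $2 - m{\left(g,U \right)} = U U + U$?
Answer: $- \frac{1}{738958} \approx -1.3533 \cdot 10^{-6}$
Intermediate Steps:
$m{\left(g,U \right)} = 2 - U - U^{2}$ ($m{\left(g,U \right)} = 2 - \left(U U + U\right) = 2 - \left(U^{2} + U\right) = 2 - \left(U + U^{2}\right) = 2 - U - U^{2}$)
$\frac{1}{m{\left(175,-729 \right)} - 208248} = \frac{1}{\left(2 - -729 - \left(-729\right)^{2}\right) - 208248} = \frac{1}{\left(2 + 729 - 531441\right) - 208248} = \frac{1}{-530710 - 208248} = \frac{1}{-738958} = - \frac{1}{738958}$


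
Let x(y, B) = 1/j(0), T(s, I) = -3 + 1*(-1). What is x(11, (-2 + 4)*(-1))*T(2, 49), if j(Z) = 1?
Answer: -4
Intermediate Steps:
T(s, I) = -4 (T(s, I) = -3 - 1 = -4)
x(y, B) = 1 (x(y, B) = 1/1 = 1)
x(11, (-2 + 4)*(-1))*T(2, 49) = 1*(-4) = -4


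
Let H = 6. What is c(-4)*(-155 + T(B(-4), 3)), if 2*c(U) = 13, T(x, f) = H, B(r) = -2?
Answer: -1937/2 ≈ -968.50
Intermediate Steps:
T(x, f) = 6
c(U) = 13/2 (c(U) = (1/2)*13 = 13/2)
c(-4)*(-155 + T(B(-4), 3)) = 13*(-155 + 6)/2 = (13/2)*(-149) = -1937/2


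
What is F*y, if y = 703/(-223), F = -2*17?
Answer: 23902/223 ≈ 107.18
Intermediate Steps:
F = -34
y = -703/223 (y = 703*(-1/223) = -703/223 ≈ -3.1525)
F*y = -34*(-703/223) = 23902/223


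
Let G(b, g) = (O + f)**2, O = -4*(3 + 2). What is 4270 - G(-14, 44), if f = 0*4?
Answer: 3870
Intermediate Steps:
f = 0
O = -20 (O = -4*5 = -20)
G(b, g) = 400 (G(b, g) = (-20 + 0)**2 = (-20)**2 = 400)
4270 - G(-14, 44) = 4270 - 1*400 = 4270 - 400 = 3870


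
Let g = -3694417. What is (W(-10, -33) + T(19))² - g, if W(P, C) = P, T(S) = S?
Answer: 3694498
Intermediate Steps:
(W(-10, -33) + T(19))² - g = (-10 + 19)² - 1*(-3694417) = 9² + 3694417 = 81 + 3694417 = 3694498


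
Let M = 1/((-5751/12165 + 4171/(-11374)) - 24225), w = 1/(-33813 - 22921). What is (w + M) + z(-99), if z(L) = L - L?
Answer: -3733994902993/63390813007277942 ≈ -5.8904e-5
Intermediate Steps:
z(L) = 0
w = -1/56734 (w = 1/(-56734) = -1/56734 ≈ -1.7626e-5)
M = -46121570/1117333750613 (M = 1/((-5751*1/12165 + 4171*(-1/11374)) - 24225) = 1/((-1917/4055 - 4171/11374) - 24225) = 1/(-38717363/46121570 - 24225) = 1/(-1117333750613/46121570) = -46121570/1117333750613 ≈ -4.1278e-5)
(w + M) + z(-99) = (-1/56734 - 46121570/1117333750613) + 0 = -3733994902993/63390813007277942 + 0 = -3733994902993/63390813007277942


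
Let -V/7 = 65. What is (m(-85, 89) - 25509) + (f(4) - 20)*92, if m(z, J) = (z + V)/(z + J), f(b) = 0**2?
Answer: -27484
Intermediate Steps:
V = -455 (V = -7*65 = -455)
f(b) = 0
m(z, J) = (-455 + z)/(J + z) (m(z, J) = (z - 455)/(z + J) = (-455 + z)/(J + z))
(m(-85, 89) - 25509) + (f(4) - 20)*92 = ((-455 - 85)/(89 - 85) - 25509) + (0 - 20)*92 = (-540/4 - 25509) - 20*92 = ((1/4)*(-540) - 25509) - 1840 = (-135 - 25509) - 1840 = -25644 - 1840 = -27484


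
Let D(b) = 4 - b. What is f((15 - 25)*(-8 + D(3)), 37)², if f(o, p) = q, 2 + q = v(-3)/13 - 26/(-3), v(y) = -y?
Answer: 72361/1521 ≈ 47.575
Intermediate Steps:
q = 269/39 (q = -2 + (-1*(-3)/13 - 26/(-3)) = -2 + (3*(1/13) - 26*(-⅓)) = -2 + (3/13 + 26/3) = -2 + 347/39 = 269/39 ≈ 6.8974)
f(o, p) = 269/39
f((15 - 25)*(-8 + D(3)), 37)² = (269/39)² = 72361/1521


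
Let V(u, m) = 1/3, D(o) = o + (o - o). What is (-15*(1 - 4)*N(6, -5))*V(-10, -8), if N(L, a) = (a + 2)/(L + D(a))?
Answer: -45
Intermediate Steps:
D(o) = o (D(o) = o + 0 = o)
N(L, a) = (2 + a)/(L + a) (N(L, a) = (a + 2)/(L + a) = (2 + a)/(L + a))
V(u, m) = ⅓
(-15*(1 - 4)*N(6, -5))*V(-10, -8) = -15*(1 - 4)*(2 - 5)/(6 - 5)*(⅓) = -(-45)*-3/1*(⅓) = -(-45)*1*(-3)*(⅓) = -(-45)*(-3)*(⅓) = -15*9*(⅓) = -135*⅓ = -45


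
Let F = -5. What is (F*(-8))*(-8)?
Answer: -320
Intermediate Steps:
(F*(-8))*(-8) = -5*(-8)*(-8) = 40*(-8) = -320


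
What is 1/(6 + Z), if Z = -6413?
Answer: -1/6407 ≈ -0.00015608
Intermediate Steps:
1/(6 + Z) = 1/(6 - 6413) = 1/(-6407) = -1/6407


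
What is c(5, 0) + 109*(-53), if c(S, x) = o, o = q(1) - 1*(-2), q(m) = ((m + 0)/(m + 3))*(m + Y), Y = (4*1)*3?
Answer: -23087/4 ≈ -5771.8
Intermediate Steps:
Y = 12 (Y = 4*3 = 12)
q(m) = m*(12 + m)/(3 + m) (q(m) = ((m + 0)/(m + 3))*(m + 12) = (m/(3 + m))*(12 + m) = m*(12 + m)/(3 + m))
o = 21/4 (o = 1*(12 + 1)/(3 + 1) - 1*(-2) = 1*13/4 + 2 = 1*(1/4)*13 + 2 = 13/4 + 2 = 21/4 ≈ 5.2500)
c(S, x) = 21/4
c(5, 0) + 109*(-53) = 21/4 + 109*(-53) = 21/4 - 5777 = -23087/4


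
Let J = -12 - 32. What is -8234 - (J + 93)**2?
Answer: -10635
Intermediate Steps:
J = -44
-8234 - (J + 93)**2 = -8234 - (-44 + 93)**2 = -8234 - 1*49**2 = -8234 - 1*2401 = -8234 - 2401 = -10635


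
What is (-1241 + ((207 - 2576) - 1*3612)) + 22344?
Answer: 15122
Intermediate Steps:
(-1241 + ((207 - 2576) - 1*3612)) + 22344 = (-1241 + (-2369 - 3612)) + 22344 = (-1241 - 5981) + 22344 = -7222 + 22344 = 15122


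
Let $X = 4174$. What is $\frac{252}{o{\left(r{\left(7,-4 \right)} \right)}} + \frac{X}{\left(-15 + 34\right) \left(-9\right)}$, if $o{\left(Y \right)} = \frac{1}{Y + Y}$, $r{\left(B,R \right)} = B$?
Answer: $\frac{599114}{171} \approx 3503.6$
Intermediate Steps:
$o{\left(Y \right)} = \frac{1}{2 Y}$
$\frac{252}{o{\left(r{\left(7,-4 \right)} \right)}} + \frac{X}{\left(-15 + 34\right) \left(-9\right)} = \frac{252}{\frac{1}{2} \cdot \frac{1}{7}} + \frac{4174}{\left(-15 + 34\right) \left(-9\right)} = \frac{252}{\frac{1}{2} \cdot \frac{1}{7}} + \frac{4174}{19 \left(-9\right)} = 252 \frac{1}{\frac{1}{14}} + \frac{4174}{-171} = 252 \cdot 14 + 4174 \left(- \frac{1}{171}\right) = 3528 - \frac{4174}{171} = \frac{599114}{171}$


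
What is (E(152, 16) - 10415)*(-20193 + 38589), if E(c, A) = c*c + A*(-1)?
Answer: 233132508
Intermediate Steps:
E(c, A) = c**2 - A
(E(152, 16) - 10415)*(-20193 + 38589) = ((152**2 - 1*16) - 10415)*(-20193 + 38589) = ((23104 - 16) - 10415)*18396 = (23088 - 10415)*18396 = 12673*18396 = 233132508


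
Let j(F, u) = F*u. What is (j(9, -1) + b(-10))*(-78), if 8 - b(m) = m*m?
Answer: 7878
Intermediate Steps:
b(m) = 8 - m**2 (b(m) = 8 - m*m = 8 - m**2)
(j(9, -1) + b(-10))*(-78) = (9*(-1) + (8 - 1*(-10)**2))*(-78) = (-9 + (8 - 1*100))*(-78) = (-9 + (8 - 100))*(-78) = (-9 - 92)*(-78) = -101*(-78) = 7878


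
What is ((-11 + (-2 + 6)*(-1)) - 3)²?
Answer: 324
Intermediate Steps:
((-11 + (-2 + 6)*(-1)) - 3)² = ((-11 + 4*(-1)) - 3)² = ((-11 - 4) - 3)² = (-15 - 3)² = (-18)² = 324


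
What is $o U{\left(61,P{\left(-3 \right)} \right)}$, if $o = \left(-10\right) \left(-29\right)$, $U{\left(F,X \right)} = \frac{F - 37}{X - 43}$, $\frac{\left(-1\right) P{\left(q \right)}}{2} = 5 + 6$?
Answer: $- \frac{1392}{13} \approx -107.08$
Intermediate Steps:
$P{\left(q \right)} = -22$ ($P{\left(q \right)} = - 2 \left(5 + 6\right) = \left(-2\right) 11 = -22$)
$U{\left(F,X \right)} = \frac{-37 + F}{-43 + X}$
$o = 290$
$o U{\left(61,P{\left(-3 \right)} \right)} = 290 \frac{-37 + 61}{-43 - 22} = 290 \frac{1}{-65} \cdot 24 = 290 \left(\left(- \frac{1}{65}\right) 24\right) = 290 \left(- \frac{24}{65}\right) = - \frac{1392}{13}$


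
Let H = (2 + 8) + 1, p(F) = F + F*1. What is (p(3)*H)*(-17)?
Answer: -1122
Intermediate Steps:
p(F) = 2*F (p(F) = F + F = 2*F)
H = 11 (H = 10 + 1 = 11)
(p(3)*H)*(-17) = ((2*3)*11)*(-17) = (6*11)*(-17) = 66*(-17) = -1122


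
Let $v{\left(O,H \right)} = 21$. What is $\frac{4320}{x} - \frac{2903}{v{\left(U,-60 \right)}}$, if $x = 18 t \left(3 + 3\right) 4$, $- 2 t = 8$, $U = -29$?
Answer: $- \frac{5911}{42} \approx -140.74$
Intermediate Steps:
$t = -4$ ($t = \left(- \frac{1}{2}\right) 8 = -4$)
$x = -1728$ ($x = 18 \left(-4\right) \left(3 + 3\right) 4 = - 72 \cdot 6 \cdot 4 = \left(-72\right) 24 = -1728$)
$\frac{4320}{x} - \frac{2903}{v{\left(U,-60 \right)}} = \frac{4320}{-1728} - \frac{2903}{21} = 4320 \left(- \frac{1}{1728}\right) - \frac{2903}{21} = - \frac{5}{2} - \frac{2903}{21} = - \frac{5911}{42}$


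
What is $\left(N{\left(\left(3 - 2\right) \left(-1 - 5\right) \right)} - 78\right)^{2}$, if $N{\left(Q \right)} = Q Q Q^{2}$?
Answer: $1483524$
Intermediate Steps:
$N{\left(Q \right)} = Q^{4}$ ($N{\left(Q \right)} = Q^{2} Q^{2} = Q^{4}$)
$\left(N{\left(\left(3 - 2\right) \left(-1 - 5\right) \right)} - 78\right)^{2} = \left(\left(\left(3 - 2\right) \left(-1 - 5\right)\right)^{4} - 78\right)^{2} = \left(\left(1 \left(-6\right)\right)^{4} - 78\right)^{2} = \left(\left(-6\right)^{4} - 78\right)^{2} = \left(1296 - 78\right)^{2} = 1218^{2} = 1483524$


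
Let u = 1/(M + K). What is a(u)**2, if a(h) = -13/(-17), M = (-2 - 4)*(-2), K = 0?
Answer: 169/289 ≈ 0.58477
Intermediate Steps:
M = 12 (M = -6*(-2) = 12)
u = 1/12 (u = 1/(12 + 0) = 1/12 ≈ 0.083333)
a(h) = 13/17 (a(h) = -13*(-1/17) = 13/17)
a(u)**2 = (13/17)**2 = 169/289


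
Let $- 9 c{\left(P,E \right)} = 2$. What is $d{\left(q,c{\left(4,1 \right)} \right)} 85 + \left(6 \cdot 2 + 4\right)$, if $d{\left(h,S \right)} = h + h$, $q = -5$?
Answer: $-834$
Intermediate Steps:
$c{\left(P,E \right)} = - \frac{2}{9}$ ($c{\left(P,E \right)} = \left(- \frac{1}{9}\right) 2 = - \frac{2}{9}$)
$d{\left(h,S \right)} = 2 h$
$d{\left(q,c{\left(4,1 \right)} \right)} 85 + \left(6 \cdot 2 + 4\right) = 2 \left(-5\right) 85 + \left(6 \cdot 2 + 4\right) = \left(-10\right) 85 + \left(12 + 4\right) = -850 + 16 = -834$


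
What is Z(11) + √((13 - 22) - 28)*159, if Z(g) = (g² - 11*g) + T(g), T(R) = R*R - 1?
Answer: 120 + 159*I*√37 ≈ 120.0 + 967.16*I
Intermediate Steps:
T(R) = -1 + R² (T(R) = R² - 1 = -1 + R²)
Z(g) = -1 - 11*g + 2*g² (Z(g) = (g² - 11*g) + (-1 + g²) = -1 - 11*g + 2*g²)
Z(11) + √((13 - 22) - 28)*159 = (-1 - 11*11 + 2*11²) + √((13 - 22) - 28)*159 = (-1 - 121 + 2*121) + √(-9 - 28)*159 = (-1 - 121 + 242) + √(-37)*159 = 120 + (I*√37)*159 = 120 + 159*I*√37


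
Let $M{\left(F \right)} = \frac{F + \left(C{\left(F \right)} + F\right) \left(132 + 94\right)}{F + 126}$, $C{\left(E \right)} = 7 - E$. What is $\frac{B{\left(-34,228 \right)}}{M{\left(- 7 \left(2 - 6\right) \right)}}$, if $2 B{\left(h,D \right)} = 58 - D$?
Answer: $- \frac{187}{23} \approx -8.1304$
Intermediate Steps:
$B{\left(h,D \right)} = 29 - \frac{D}{2}$ ($B{\left(h,D \right)} = \frac{58 - D}{2} = 29 - \frac{D}{2}$)
$M{\left(F \right)} = \frac{1582 + F}{126 + F}$ ($M{\left(F \right)} = \frac{F + \left(\left(7 - F\right) + F\right) \left(132 + 94\right)}{F + 126} = \frac{F + 7 \cdot 226}{126 + F} = \frac{F + 1582}{126 + F} = \frac{1582 + F}{126 + F}$)
$\frac{B{\left(-34,228 \right)}}{M{\left(- 7 \left(2 - 6\right) \right)}} = \frac{29 - 114}{\frac{1}{126 - 7 \left(2 - 6\right)} \left(1582 - 7 \left(2 - 6\right)\right)} = \frac{29 - 114}{\frac{1}{126 - -28} \left(1582 - -28\right)} = - \frac{85}{\frac{1}{126 + 28} \left(1582 + 28\right)} = - \frac{85}{\frac{1}{154} \cdot 1610} = - \frac{85}{\frac{115}{11}} = \left(-85\right) \frac{11}{115} = - \frac{187}{23}$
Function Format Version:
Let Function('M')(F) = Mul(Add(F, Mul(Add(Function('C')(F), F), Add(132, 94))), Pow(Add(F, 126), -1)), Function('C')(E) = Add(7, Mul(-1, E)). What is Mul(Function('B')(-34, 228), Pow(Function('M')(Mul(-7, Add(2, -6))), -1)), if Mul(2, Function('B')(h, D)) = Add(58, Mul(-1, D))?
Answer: Rational(-187, 23) ≈ -8.1304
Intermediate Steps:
Function('B')(h, D) = Add(29, Mul(Rational(-1, 2), D)) (Function('B')(h, D) = Mul(Rational(1, 2), Add(58, Mul(-1, D))) = Add(29, Mul(Rational(-1, 2), D)))
Function('M')(F) = Mul(Pow(Add(126, F), -1), Add(1582, F)) (Function('M')(F) = Mul(Add(F, Mul(Add(Add(7, Mul(-1, F)), F), Add(132, 94))), Pow(Add(F, 126), -1)) = Mul(Add(F, Mul(7, 226)), Pow(Add(126, F), -1)) = Mul(Add(F, 1582), Pow(Add(126, F), -1)) = Mul(Add(1582, F), Pow(Add(126, F), -1)) = Mul(Pow(Add(126, F), -1), Add(1582, F)))
Mul(Function('B')(-34, 228), Pow(Function('M')(Mul(-7, Add(2, -6))), -1)) = Mul(Add(29, Mul(Rational(-1, 2), 228)), Pow(Mul(Pow(Add(126, Mul(-7, Add(2, -6))), -1), Add(1582, Mul(-7, Add(2, -6)))), -1)) = Mul(Add(29, -114), Pow(Mul(Pow(Add(126, Mul(-7, -4)), -1), Add(1582, Mul(-7, -4))), -1)) = Mul(-85, Pow(Mul(Pow(Add(126, 28), -1), Add(1582, 28)), -1)) = Mul(-85, Pow(Mul(Pow(154, -1), 1610), -1)) = Mul(-85, Pow(Mul(Rational(1, 154), 1610), -1)) = Mul(-85, Pow(Rational(115, 11), -1)) = Mul(-85, Rational(11, 115)) = Rational(-187, 23)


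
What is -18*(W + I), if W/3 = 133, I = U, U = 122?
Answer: -9378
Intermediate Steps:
I = 122
W = 399 (W = 3*133 = 399)
-18*(W + I) = -18*(399 + 122) = -18*521 = -9378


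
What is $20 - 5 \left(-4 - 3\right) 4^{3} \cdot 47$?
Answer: $2105600$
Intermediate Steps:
$20 - 5 \left(-4 - 3\right) 4^{3} \cdot 47 = 20 - 5 \left(-4 - 3\right) 64 \cdot 47 = 20 \left(-5\right) \left(-7\right) 64 \cdot 47 = 20 \cdot 35 \cdot 64 \cdot 47 = 20 \cdot 2240 \cdot 47 = 44800 \cdot 47 = 2105600$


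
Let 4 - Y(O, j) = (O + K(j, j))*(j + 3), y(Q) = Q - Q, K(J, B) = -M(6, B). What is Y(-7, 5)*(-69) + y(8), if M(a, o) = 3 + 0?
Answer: -5796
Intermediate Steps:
M(a, o) = 3
K(J, B) = -3 (K(J, B) = -1*3 = -3)
y(Q) = 0
Y(O, j) = 4 - (-3 + O)*(3 + j) (Y(O, j) = 4 - (O - 3)*(j + 3) = 4 - (-3 + O)*(3 + j))
Y(-7, 5)*(-69) + y(8) = (13 - 3*(-7) + 3*5 - 1*(-7)*5)*(-69) + 0 = (13 + 21 + 15 + 35)*(-69) + 0 = 84*(-69) + 0 = -5796 + 0 = -5796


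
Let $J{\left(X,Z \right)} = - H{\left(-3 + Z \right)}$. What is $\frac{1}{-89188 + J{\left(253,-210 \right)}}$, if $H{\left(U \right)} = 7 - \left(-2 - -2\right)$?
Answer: $- \frac{1}{89195} \approx -1.1211 \cdot 10^{-5}$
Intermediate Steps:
$H{\left(U \right)} = 7$ ($H{\left(U \right)} = 7 - \left(-2 + 2\right) = 7 - 0 = 7 + 0 = 7$)
$J{\left(X,Z \right)} = -7$ ($J{\left(X,Z \right)} = \left(-1\right) 7 = -7$)
$\frac{1}{-89188 + J{\left(253,-210 \right)}} = \frac{1}{-89188 - 7} = \frac{1}{-89195} = - \frac{1}{89195}$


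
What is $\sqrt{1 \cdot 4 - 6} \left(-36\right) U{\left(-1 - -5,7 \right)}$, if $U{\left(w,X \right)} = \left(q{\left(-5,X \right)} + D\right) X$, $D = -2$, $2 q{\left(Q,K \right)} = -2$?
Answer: $756 i \sqrt{2} \approx 1069.1 i$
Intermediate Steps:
$q{\left(Q,K \right)} = -1$ ($q{\left(Q,K \right)} = \frac{1}{2} \left(-2\right) = -1$)
$U{\left(w,X \right)} = - 3 X$ ($U{\left(w,X \right)} = \left(-1 - 2\right) X = - 3 X$)
$\sqrt{1 \cdot 4 - 6} \left(-36\right) U{\left(-1 - -5,7 \right)} = \sqrt{1 \cdot 4 - 6} \left(-36\right) \left(\left(-3\right) 7\right) = \sqrt{4 - 6} \left(-36\right) \left(-21\right) = \sqrt{-2} \left(-36\right) \left(-21\right) = i \sqrt{2} \left(-36\right) \left(-21\right) = - 36 i \sqrt{2} \left(-21\right) = 756 i \sqrt{2}$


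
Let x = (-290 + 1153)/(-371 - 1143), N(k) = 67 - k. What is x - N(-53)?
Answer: -182543/1514 ≈ -120.57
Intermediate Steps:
x = -863/1514 (x = 863/(-1514) = 863*(-1/1514) = -863/1514 ≈ -0.57001)
x - N(-53) = -863/1514 - (67 - 1*(-53)) = -863/1514 - (67 + 53) = -863/1514 - 1*120 = -863/1514 - 120 = -182543/1514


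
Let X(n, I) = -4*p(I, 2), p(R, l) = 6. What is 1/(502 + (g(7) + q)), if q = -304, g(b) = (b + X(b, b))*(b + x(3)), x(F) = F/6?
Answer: 2/141 ≈ 0.014184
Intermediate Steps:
X(n, I) = -24 (X(n, I) = -4*6 = -24)
x(F) = F/6 (x(F) = F*(1/6) = F/6)
g(b) = (1/2 + b)*(-24 + b) (g(b) = (b - 24)*(b + (1/6)*3) = (-24 + b)*(b + 1/2) = (-24 + b)*(1/2 + b) = (1/2 + b)*(-24 + b))
1/(502 + (g(7) + q)) = 1/(502 + ((-12 + 7**2 - 47/2*7) - 304)) = 1/(502 + ((-12 + 49 - 329/2) - 304)) = 1/(502 + (-255/2 - 304)) = 1/(502 - 863/2) = 1/(141/2) = 2/141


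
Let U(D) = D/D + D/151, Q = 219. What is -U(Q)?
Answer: -370/151 ≈ -2.4503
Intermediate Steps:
U(D) = 1 + D/151 (U(D) = 1 + D*(1/151) = 1 + D/151)
-U(Q) = -(1 + (1/151)*219) = -(1 + 219/151) = -1*370/151 = -370/151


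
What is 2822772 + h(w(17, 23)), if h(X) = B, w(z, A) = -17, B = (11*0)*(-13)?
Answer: 2822772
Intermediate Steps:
B = 0 (B = 0*(-13) = 0)
h(X) = 0
2822772 + h(w(17, 23)) = 2822772 + 0 = 2822772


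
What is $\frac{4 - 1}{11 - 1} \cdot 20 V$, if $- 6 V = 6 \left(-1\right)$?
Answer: $6$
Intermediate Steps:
$V = 1$ ($V = - \frac{6 \left(-1\right)}{6} = \left(- \frac{1}{6}\right) \left(-6\right) = 1$)
$\frac{4 - 1}{11 - 1} \cdot 20 V = \frac{4 - 1}{11 - 1} \cdot 20 \cdot 1 = \frac{3}{10} \cdot 20 \cdot 1 = 6 \cdot 1 = 6$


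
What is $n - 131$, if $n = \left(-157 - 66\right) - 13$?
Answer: $-367$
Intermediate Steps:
$n = -236$ ($n = -223 - 13 = -236$)
$n - 131 = -236 - 131 = -367$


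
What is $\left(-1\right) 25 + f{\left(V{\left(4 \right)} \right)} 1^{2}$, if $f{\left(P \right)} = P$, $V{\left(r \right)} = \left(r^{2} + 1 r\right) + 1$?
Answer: $-4$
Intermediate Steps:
$V{\left(r \right)} = 1 + r + r^{2}$ ($V{\left(r \right)} = \left(r^{2} + r\right) + 1 = \left(r + r^{2}\right) + 1 = 1 + r + r^{2}$)
$\left(-1\right) 25 + f{\left(V{\left(4 \right)} \right)} 1^{2} = \left(-1\right) 25 + \left(1 + 4 + 4^{2}\right) 1^{2} = -25 + \left(1 + 4 + 16\right) 1 = -25 + 21 \cdot 1 = -25 + 21 = -4$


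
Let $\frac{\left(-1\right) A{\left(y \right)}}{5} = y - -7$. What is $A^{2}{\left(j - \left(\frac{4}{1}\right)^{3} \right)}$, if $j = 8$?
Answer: $60025$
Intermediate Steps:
$A{\left(y \right)} = -35 - 5 y$ ($A{\left(y \right)} = - 5 \left(y - -7\right) = - 5 \left(y + 7\right) = - 5 \left(7 + y\right) = -35 - 5 y$)
$A^{2}{\left(j - \left(\frac{4}{1}\right)^{3} \right)} = \left(-35 - 5 \left(8 - \left(\frac{4}{1}\right)^{3}\right)\right)^{2} = \left(-35 - 5 \left(8 - \left(4 \cdot 1\right)^{3}\right)\right)^{2} = \left(-35 - 5 \left(8 - 4^{3}\right)\right)^{2} = \left(-35 - 5 \left(8 - 64\right)\right)^{2} = \left(-35 - -280\right)^{2} = \left(-35 + 280\right)^{2} = 245^{2} = 60025$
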